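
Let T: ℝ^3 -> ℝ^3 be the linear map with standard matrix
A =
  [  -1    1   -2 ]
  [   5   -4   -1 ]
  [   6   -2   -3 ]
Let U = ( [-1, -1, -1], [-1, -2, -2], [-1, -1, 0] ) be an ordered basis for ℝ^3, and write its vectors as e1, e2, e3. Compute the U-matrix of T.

[[-3, 0, 2], [2, -2, 1], [-1, -1, -3]]

With P the matrix whose columns are e1, ..., e3, [T]_U = P^(-1) A P.
Column by column: T(e1) = A e1 = [2, 0, -1]; its U-coordinates [-3, 2, -1] give column 1.
Continuing for each basis vector yields [T]_U = [[-3, 0, 2], [2, -2, 1], [-1, -1, -3]].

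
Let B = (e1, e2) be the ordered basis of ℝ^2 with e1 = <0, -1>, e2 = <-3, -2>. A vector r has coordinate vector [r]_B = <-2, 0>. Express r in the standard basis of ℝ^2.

<0, 2>

The coordinates say r = -2e1 + 0·e2; adding the scaled basis vectors gives <0, 2>.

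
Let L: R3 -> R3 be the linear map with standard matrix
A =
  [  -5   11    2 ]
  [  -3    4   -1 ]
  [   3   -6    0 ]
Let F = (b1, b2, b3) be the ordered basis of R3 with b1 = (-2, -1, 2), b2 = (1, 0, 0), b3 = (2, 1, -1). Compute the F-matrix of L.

[[0, 0, -1], [3, 1, 1], [0, -3, -2]]

With P the matrix whose columns are b1, ..., b3, [L]_F = P^(-1) A P.
Column by column: L(b1) = A b1 = (3, 0, 0); its F-coordinates (0, 3, 0) give column 1.
Continuing for each basis vector yields [L]_F = [[0, 0, -1], [3, 1, 1], [0, -3, -2]].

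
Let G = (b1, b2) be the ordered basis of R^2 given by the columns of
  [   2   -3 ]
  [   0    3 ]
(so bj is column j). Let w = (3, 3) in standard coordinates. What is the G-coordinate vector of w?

(3, 1)

Write w = c_1 b1 + c_2 b2 and solve for the c_i.
System: 2c_1 - 3c_2 = 3, 0c_1 + 3c_2 = 3; solving gives c_1 = 3, c_2 = 1.
Check: 3b1 + b2 = (3, 3).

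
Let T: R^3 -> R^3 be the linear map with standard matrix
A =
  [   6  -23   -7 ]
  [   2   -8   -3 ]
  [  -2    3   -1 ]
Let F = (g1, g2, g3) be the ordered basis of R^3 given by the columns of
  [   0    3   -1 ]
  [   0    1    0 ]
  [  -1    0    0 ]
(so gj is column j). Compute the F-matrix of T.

Let P have columns g1, ..., g3. Then [T]_F = P^(-1) A P.
Here det P = -1, so P^(-1) is integer; computing A P first and then P^(-1)(A P) gives [[-1, 3, -2], [3, -2, -2], [2, -1, 0]].

[[-1, 3, -2], [3, -2, -2], [2, -1, 0]]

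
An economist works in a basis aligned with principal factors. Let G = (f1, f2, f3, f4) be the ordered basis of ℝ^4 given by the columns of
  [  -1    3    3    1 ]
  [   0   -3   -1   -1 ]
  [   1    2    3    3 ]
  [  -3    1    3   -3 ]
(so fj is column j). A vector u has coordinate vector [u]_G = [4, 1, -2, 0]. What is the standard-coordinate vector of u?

[-7, -1, 0, -17]

u = M [u]_G, where M has columns f1, ..., f4.
Carrying out the matrix-vector product, u = [-7, -1, 0, -17].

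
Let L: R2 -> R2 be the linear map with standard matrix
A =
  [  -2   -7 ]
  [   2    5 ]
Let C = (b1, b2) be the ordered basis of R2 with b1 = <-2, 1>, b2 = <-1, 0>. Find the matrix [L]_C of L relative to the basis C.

[[1, -2], [1, 2]]

With P the matrix whose columns are b1, b2, [L]_C = P^(-1) A P.
Column by column: L(b1) = A b1 = <-3, 1>; its C-coordinates <1, 1> give column 1.
Continuing for each basis vector yields [L]_C = [[1, -2], [1, 2]].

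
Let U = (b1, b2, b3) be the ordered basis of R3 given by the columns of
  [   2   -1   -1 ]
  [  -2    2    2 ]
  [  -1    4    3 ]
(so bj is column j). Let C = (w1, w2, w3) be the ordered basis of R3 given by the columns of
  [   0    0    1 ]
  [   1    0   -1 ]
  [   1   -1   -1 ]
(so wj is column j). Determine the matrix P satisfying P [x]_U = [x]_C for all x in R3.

[[0, 1, 1], [-1, -2, -1], [2, -1, -1]]

Let M have columns bj and N have columns wj. Then for every x, N [x]_C = x = M [x]_U, so P = N^(-1) M.
Since det N = -1, N^(-1) has integer entries; multiplying gives P = [[0, 1, 1], [-1, -2, -1], [2, -1, -1]].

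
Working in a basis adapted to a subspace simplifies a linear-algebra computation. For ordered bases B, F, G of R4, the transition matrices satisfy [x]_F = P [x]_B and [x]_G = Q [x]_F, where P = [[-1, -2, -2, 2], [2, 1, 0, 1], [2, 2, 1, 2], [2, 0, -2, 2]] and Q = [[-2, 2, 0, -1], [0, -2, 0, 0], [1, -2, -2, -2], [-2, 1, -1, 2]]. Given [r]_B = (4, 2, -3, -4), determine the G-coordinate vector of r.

(26, -12, -36, 37)

First [r]_F = P [r]_B = (-10, 6, 1, 6).
Then [r]_G = Q [r]_F = (26, -12, -36, 37).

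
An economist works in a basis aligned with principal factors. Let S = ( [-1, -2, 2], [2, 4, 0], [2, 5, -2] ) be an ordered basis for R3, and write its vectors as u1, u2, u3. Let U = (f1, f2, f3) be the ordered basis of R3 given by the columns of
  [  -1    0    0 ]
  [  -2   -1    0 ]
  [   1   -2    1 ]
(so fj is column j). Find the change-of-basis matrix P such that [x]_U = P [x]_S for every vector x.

Column j of P is [uj]_U, since P maps S-coordinates to U-coordinates.
Expressing u1 in U: u1 = f1 + 0·f2 + f3, so column 1 of P is [1, 0, 1].
Doing the same for each uj gives P = [[1, -2, -2], [0, 0, -1], [1, 2, -2]].

[[1, -2, -2], [0, 0, -1], [1, 2, -2]]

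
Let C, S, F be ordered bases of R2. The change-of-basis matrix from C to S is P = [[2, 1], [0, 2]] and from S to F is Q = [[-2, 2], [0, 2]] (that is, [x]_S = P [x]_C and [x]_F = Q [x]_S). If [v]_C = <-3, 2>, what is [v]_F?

First [v]_S = P [v]_C = <-4, 4>.
Then [v]_F = Q [v]_S = <16, 8>.

<16, 8>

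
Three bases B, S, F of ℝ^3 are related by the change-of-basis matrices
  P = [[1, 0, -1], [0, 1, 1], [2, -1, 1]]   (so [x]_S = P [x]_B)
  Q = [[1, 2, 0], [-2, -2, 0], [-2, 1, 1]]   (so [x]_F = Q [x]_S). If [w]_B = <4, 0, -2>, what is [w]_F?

<2, -8, -8>

Composing the changes, [w]_F = Q P [w]_B.
Q P = [[1, 2, 1], [-2, -2, 0], [0, 0, 4]]; applying this to <4, 0, -2> gives <2, -8, -8>.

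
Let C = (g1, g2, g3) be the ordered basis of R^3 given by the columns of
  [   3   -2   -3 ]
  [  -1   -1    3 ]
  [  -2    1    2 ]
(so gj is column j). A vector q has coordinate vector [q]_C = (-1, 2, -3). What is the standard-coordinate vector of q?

(2, -10, -2)

By definition q = -g1 + 2g2 - 3g3.
Summing componentwise gives (2, -10, -2).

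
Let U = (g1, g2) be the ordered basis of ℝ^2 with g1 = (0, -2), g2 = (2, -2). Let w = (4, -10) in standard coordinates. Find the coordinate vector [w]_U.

(3, 2)

Write w = c_1 g1 + c_2 g2 and solve for the c_i.
System: 0c_1 + 2c_2 = 4, -2c_1 - 2c_2 = -10; solving gives c_1 = 3, c_2 = 2.
Check: 3g1 + 2g2 = (4, -10).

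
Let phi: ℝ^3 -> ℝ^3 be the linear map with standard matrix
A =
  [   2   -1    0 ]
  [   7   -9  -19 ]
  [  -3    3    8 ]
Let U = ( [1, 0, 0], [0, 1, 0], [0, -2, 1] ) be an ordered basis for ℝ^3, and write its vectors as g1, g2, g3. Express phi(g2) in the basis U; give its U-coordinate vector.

[-1, -3, 3]

Compute phi(g2) = A g2 = [-1, -9, 3] in standard coordinates.
Then write this in U-coordinates: solve for y in y_1 g1 + ... + y_3 g3 = [-1, -9, 3].
This gives y = [-1, -3, 3], which is column 2 of [phi]_U.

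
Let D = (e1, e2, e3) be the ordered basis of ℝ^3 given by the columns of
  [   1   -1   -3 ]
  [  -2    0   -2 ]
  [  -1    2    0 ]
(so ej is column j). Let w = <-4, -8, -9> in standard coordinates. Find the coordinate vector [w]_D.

Write w = c_1 e1 + ... + c_3 e3 and solve for the c_i.
Gaussian elimination on [M | w] yields c = (1, -4, 3).
Check: e1 - 4e2 + 3e3 = <-4, -8, -9>.

<1, -4, 3>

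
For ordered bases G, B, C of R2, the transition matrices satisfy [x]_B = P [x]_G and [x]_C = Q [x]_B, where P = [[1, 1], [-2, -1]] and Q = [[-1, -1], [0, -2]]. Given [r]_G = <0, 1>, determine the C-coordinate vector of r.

<0, 2>

Composing the changes, [r]_C = Q P [r]_G.
Q P = [[1, 0], [4, 2]]; applying this to <0, 1> gives <0, 2>.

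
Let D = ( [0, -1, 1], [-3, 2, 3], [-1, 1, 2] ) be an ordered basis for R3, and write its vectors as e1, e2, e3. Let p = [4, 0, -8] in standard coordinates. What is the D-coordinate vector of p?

[-3, -1, -1]

[p]_D is the unique c with M c = p, where M has columns e1, ..., e3.
Solving this 3x3 system gives c = (-3, -1, -1).
Check: -3e1 - e2 - e3 = [4, 0, -8].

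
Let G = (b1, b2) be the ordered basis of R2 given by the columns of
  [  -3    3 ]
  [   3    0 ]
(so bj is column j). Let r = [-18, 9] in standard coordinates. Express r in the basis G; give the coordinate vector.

[3, -3]

Write r = c_1 b1 + c_2 b2 and solve for the c_i.
System: -3c_1 + 3c_2 = -18, 3c_1 + 0c_2 = 9; solving gives c_1 = 3, c_2 = -3.
Check: 3b1 - 3b2 = [-18, 9].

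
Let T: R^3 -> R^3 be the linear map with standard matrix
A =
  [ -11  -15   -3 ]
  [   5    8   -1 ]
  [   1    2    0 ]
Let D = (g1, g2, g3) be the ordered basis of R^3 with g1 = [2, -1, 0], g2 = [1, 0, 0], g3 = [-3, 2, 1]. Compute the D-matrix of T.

With P the matrix whose columns are g1, ..., g3, [T]_D = P^(-1) A P.
Column by column: T(g1) = A g1 = [-7, 2, 0]; its D-coordinates [-2, -3, 0] give column 1.
Continuing for each basis vector yields [T]_D = [[-2, -3, 2], [-3, -2, -1], [0, 1, 1]].

[[-2, -3, 2], [-3, -2, -1], [0, 1, 1]]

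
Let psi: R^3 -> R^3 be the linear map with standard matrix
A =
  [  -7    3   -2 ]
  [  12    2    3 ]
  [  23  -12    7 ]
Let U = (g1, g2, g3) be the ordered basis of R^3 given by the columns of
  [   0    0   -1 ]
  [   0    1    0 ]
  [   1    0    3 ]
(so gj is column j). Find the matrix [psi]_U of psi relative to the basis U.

[[1, -3, 1], [3, 2, -3], [2, -3, -1]]

The j-th column of [psi]_U is [psi(gj)]_U.
psi(g1) = A g1 = [-2, 3, 7] = g1 + 3g2 + 2g3, so column 1 is [1, 3, 2].
Repeating for g2, g3 and assembling the columns gives [[1, -3, 1], [3, 2, -3], [2, -3, -1]].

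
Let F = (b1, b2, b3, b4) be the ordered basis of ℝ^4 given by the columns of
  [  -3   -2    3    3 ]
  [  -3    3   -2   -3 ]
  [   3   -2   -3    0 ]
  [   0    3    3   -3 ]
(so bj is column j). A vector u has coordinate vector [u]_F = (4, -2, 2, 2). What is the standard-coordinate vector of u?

(4, -28, 10, -6)

The coordinates say u = 4b1 - 2b2 + 2b3 + 2b4; adding the scaled basis vectors gives (4, -28, 10, -6).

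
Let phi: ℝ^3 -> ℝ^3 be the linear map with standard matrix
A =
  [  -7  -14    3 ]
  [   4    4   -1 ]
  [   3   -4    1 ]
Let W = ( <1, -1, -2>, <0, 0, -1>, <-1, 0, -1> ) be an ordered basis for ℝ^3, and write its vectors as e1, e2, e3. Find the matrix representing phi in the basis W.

The j-th column of [phi]_W is [phi(ej)]_W.
phi(e1) = A e1 = <1, 2, 5> = -2e1 + 2e2 - 3e3, so column 1 is <-2, 2, -3>.
Repeating for e2, e3 and assembling the columns gives [[-2, -1, 3], [2, 1, -1], [-3, 2, -1]].

[[-2, -1, 3], [2, 1, -1], [-3, 2, -1]]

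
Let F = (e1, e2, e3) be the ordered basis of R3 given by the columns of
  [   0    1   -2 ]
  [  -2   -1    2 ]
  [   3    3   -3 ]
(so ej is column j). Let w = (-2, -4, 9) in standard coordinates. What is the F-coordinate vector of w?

Write w = c_1 e1 + ... + c_3 e3 and solve for the c_i.
Solving this 3x3 system gives c = (3, 2, 2).
Check: 3e1 + 2e2 + 2e3 = (-2, -4, 9).

(3, 2, 2)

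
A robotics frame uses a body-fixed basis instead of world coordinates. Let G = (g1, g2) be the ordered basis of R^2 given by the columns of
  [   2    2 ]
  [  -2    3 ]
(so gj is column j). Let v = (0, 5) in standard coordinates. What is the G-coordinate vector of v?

[v]_G is the unique c with M c = v, where M has columns g1, g2.
System: 2c_1 + 2c_2 = 0, -2c_1 + 3c_2 = 5; solving gives c_1 = -1, c_2 = 1.
Check: -g1 + g2 = (0, 5).

(-1, 1)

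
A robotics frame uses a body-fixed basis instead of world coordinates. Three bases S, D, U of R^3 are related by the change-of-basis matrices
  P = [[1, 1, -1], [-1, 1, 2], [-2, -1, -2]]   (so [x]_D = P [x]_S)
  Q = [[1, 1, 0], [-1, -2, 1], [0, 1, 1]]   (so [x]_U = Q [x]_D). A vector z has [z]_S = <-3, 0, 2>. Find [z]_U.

<2, -7, 9>

First [z]_D = P [z]_S = <-5, 7, 2>.
Then [z]_U = Q [z]_D = <2, -7, 9>.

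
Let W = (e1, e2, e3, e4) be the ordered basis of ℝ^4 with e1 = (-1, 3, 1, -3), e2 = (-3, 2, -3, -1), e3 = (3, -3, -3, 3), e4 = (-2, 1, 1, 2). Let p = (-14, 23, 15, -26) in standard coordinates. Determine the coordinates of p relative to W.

(4, 0, -4, -1)

We seek scalars with c_1 e1 + ... + c_4 e4 = p; equivalently solve M c = p where the columns of M are e1, ..., e4.
Row-reducing the augmented matrix [M | p] gives c = (4, 0, -4, -1).
Check: 4e1 + 0·e2 - 4e3 - e4 = (-14, 23, 15, -26).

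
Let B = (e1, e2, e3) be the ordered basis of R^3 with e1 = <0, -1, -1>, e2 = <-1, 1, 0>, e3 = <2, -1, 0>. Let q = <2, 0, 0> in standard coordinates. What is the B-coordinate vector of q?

[q]_B is the unique c with M c = q, where M has columns e1, ..., e3.
Gaussian elimination on [M | q] yields c = (0, 2, 2).
Check: 0·e1 + 2e2 + 2e3 = <2, 0, 0>.

<0, 2, 2>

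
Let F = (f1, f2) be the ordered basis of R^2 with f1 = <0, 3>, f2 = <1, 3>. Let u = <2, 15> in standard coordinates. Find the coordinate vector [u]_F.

Write u = c_1 f1 + c_2 f2 and solve for the c_i.
System: 0c_1 + c_2 = 2, 3c_1 + 3c_2 = 15; solving gives c_1 = 3, c_2 = 2.
Check: 3f1 + 2f2 = <2, 15>.

<3, 2>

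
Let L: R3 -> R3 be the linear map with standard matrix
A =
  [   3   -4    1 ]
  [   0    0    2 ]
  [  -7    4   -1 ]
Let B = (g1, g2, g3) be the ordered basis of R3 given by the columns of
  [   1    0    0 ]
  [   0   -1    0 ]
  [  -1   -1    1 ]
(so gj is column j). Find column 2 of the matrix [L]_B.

Compute L(g2) = A g2 = (3, -2, -3) in standard coordinates.
Then write this in B-coordinates: solve for y in y_1 g1 + ... + y_3 g3 = (3, -2, -3).
This gives y = (3, 2, 2), which is column 2 of [L]_B.

(3, 2, 2)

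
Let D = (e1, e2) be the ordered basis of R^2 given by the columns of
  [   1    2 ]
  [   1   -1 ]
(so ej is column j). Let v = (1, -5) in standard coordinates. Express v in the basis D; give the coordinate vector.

(-3, 2)

We seek scalars with c_1 e1 + c_2 e2 = v; equivalently solve M c = v where the columns of M are e1, e2.
System: c_1 + 2c_2 = 1, c_1 - c_2 = -5; solving gives c_1 = -3, c_2 = 2.
Check: -3e1 + 2e2 = (1, -5).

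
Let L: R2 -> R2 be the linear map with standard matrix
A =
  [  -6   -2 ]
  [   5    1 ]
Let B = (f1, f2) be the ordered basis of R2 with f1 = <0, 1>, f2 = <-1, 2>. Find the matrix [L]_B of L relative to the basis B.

Let P have columns f1, f2. Then [L]_B = P^(-1) A P.
Here det P = 1, so P^(-1) is integer; computing A P first and then P^(-1)(A P) gives [[-3, 1], [2, -2]].

[[-3, 1], [2, -2]]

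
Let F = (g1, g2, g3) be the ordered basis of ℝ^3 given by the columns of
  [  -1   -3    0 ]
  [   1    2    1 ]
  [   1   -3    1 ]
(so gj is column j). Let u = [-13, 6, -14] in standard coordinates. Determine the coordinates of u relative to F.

We seek scalars with c_1 g1 + ... + c_3 g3 = u; equivalently solve M c = u where the columns of M are g1, ..., g3.
Row-reducing the augmented matrix [M | u] gives c = (1, 4, -3).
Check: g1 + 4g2 - 3g3 = [-13, 6, -14].

[1, 4, -3]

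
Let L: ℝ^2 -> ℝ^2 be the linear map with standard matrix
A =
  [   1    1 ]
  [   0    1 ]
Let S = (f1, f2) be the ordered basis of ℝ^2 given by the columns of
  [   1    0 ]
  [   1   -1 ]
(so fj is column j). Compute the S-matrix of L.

[[2, -1], [1, 0]]

Let P have columns f1, f2. Then [L]_S = P^(-1) A P.
Here det P = -1, so P^(-1) is integer; computing A P first and then P^(-1)(A P) gives [[2, -1], [1, 0]].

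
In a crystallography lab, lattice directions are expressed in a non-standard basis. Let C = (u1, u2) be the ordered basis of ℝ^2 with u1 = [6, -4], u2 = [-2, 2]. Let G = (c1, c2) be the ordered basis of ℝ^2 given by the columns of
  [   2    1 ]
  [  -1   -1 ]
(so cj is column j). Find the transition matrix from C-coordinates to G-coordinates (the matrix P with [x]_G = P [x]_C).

[[2, 0], [2, -2]]

Let M have columns uj and N have columns cj. Then for every x, N [x]_G = x = M [x]_C, so P = N^(-1) M.
Since det N = -1, N^(-1) has integer entries; multiplying gives P = [[2, 0], [2, -2]].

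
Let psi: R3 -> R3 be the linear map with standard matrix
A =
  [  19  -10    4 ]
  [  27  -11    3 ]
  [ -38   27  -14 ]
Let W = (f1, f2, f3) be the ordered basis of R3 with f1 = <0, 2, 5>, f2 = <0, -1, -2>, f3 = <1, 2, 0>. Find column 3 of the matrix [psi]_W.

Column 3 of [psi]_W is the W-coordinate vector of psi(f3).
In standard coordinates psi(f3) = A f3 = <-1, 5, 16>.
Converting to W: <-1, 5, 16> = 2f1 - 3f2 - f3, so the coordinate vector is <2, -3, -1>.

<2, -3, -1>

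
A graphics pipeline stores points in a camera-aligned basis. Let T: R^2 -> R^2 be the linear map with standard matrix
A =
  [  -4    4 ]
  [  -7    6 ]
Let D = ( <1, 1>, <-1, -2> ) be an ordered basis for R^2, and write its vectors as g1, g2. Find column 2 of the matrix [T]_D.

Column 2 of [T]_D is the D-coordinate vector of T(g2).
In standard coordinates T(g2) = A g2 = <-4, -5>.
Converting to D: <-4, -5> = -3g1 + g2, so the coordinate vector is <-3, 1>.

<-3, 1>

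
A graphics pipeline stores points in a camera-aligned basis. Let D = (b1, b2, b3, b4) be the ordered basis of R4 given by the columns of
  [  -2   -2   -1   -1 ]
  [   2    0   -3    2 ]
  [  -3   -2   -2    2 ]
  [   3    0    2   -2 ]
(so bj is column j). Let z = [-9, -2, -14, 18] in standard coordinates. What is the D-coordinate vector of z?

[4, -2, 4, 1]

Write z = c_1 b1 + ... + c_4 b4 and solve for the c_i.
Row-reducing the augmented matrix [M | z] gives c = (4, -2, 4, 1).
Check: 4b1 - 2b2 + 4b3 + b4 = [-9, -2, -14, 18].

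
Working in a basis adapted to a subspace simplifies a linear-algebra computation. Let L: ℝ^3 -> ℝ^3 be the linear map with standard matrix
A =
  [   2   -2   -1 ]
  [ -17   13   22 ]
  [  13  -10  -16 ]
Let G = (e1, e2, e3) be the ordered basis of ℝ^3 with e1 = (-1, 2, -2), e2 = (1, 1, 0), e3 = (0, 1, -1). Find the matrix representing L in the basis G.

[[2, -1, -2], [-2, -1, -3], [-3, -1, -2]]

With P the matrix whose columns are e1, ..., e3, [L]_G = P^(-1) A P.
Column by column: L(e1) = A e1 = (-4, -1, -1); its G-coordinates (2, -2, -3) give column 1.
Continuing for each basis vector yields [L]_G = [[2, -1, -2], [-2, -1, -3], [-3, -1, -2]].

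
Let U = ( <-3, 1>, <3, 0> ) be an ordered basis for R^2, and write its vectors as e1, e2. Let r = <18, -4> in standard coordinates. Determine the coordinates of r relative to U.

We seek scalars with c_1 e1 + c_2 e2 = r; equivalently solve M c = r where the columns of M are e1, e2.
System: -3c_1 + 3c_2 = 18, c_1 + 0c_2 = -4; solving gives c_1 = -4, c_2 = 2.
Check: -4e1 + 2e2 = <18, -4>.

<-4, 2>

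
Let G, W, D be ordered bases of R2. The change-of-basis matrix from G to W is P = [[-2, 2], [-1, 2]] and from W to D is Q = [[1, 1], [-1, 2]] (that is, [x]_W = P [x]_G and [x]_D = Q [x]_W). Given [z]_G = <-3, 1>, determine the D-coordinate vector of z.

<13, 2>

Composing the changes, [z]_D = Q P [z]_G.
Q P = [[-3, 4], [0, 2]]; applying this to <-3, 1> gives <13, 2>.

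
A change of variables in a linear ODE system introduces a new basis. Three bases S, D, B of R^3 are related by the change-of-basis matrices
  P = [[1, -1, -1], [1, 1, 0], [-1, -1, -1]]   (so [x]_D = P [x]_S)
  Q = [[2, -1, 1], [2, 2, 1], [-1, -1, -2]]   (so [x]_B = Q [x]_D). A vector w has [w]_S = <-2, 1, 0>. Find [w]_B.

Composing the changes, [w]_B = Q P [w]_S.
Q P = [[0, -4, -3], [3, -1, -3], [0, 2, 3]]; applying this to <-2, 1, 0> gives <-4, -7, 2>.

<-4, -7, 2>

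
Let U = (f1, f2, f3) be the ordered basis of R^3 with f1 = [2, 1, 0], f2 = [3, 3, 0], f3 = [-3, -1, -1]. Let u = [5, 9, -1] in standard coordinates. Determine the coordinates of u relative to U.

We seek scalars with c_1 f1 + ... + c_3 f3 = u; equivalently solve M c = u where the columns of M are f1, ..., f3.
Solving this 3x3 system gives c = (-2, 4, 1).
Check: -2f1 + 4f2 + f3 = [5, 9, -1].

[-2, 4, 1]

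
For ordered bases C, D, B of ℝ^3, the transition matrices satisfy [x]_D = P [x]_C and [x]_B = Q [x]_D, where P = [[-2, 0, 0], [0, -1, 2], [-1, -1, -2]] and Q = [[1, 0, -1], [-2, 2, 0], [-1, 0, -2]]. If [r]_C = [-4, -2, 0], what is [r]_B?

[2, -12, -20]

First [r]_D = P [r]_C = [8, 2, 6].
Then [r]_B = Q [r]_D = [2, -12, -20].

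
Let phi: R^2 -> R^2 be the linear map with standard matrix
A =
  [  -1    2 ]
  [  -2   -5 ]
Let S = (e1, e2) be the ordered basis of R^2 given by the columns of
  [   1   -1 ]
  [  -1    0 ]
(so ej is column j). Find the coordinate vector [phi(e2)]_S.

Column 2 of [phi]_S is the S-coordinate vector of phi(e2).
In standard coordinates phi(e2) = A e2 = <1, 2>.
Converting to S: <1, 2> = -2e1 - 3e2, so the coordinate vector is <-2, -3>.

<-2, -3>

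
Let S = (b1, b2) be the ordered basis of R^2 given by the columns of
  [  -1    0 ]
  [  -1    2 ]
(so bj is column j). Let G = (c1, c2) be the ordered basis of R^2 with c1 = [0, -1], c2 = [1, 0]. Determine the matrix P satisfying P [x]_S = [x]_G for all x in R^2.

[[1, -2], [-1, 0]]

Column j of P is [bj]_G, since P maps S-coordinates to G-coordinates.
Expressing b1 in G: b1 = c1 - c2, so column 1 of P is [1, -1].
Doing the same for each bj gives P = [[1, -2], [-1, 0]].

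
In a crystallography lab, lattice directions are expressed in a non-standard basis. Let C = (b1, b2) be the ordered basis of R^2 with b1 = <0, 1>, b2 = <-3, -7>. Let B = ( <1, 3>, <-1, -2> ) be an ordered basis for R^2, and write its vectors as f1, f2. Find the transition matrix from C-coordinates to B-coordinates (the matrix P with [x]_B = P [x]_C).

[[1, -1], [1, 2]]

Take x = bj: its C-coordinates are the j-th standard unit vector, so P e_j — column j of P — equals [bj]_B.
b1 = f1 + f2, giving column 1 = <1, 1>; repeating for each j gives P = [[1, -1], [1, 2]].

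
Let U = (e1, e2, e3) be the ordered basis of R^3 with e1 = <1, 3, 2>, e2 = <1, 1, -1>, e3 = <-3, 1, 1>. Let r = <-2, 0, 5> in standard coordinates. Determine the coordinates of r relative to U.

<1, -3, 0>

We seek scalars with c_1 e1 + ... + c_3 e3 = r; equivalently solve M c = r where the columns of M are e1, ..., e3.
Solving this 3x3 system gives c = (1, -3, 0).
Check: e1 - 3e2 + 0·e3 = <-2, 0, 5>.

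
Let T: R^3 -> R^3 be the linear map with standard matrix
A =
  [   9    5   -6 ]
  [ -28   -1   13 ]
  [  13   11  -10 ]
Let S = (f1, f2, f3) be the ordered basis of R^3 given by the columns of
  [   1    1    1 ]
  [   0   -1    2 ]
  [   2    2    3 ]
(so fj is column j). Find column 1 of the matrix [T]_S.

<-2, 0, -1>

Column 1 of [T]_S is the S-coordinate vector of T(f1).
In standard coordinates T(f1) = A f1 = <-3, -2, -7>.
Converting to S: <-3, -2, -7> = -2f1 + 0·f2 - f3, so the coordinate vector is <-2, 0, -1>.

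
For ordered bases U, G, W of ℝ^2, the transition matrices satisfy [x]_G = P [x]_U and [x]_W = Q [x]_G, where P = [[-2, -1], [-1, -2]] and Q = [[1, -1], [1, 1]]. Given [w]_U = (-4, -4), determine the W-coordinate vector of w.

(0, 24)

Composing the changes, [w]_W = Q P [w]_U.
Q P = [[-1, 1], [-3, -3]]; applying this to (-4, -4) gives (0, 24).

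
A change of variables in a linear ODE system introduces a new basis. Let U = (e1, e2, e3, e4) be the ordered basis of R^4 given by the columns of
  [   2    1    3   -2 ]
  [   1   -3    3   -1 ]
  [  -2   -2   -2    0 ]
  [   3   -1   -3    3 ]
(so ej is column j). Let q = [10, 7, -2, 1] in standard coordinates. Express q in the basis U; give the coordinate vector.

[3, -1, -1, -4]

Write q = c_1 e1 + ... + c_4 e4 and solve for the c_i.
Gaussian elimination on [M | q] yields c = (3, -1, -1, -4).
Check: 3e1 - e2 - e3 - 4e4 = [10, 7, -2, 1].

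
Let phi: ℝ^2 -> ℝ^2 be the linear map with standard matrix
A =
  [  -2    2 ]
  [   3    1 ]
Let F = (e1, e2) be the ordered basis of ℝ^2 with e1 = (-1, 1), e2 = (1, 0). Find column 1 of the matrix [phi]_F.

Compute phi(e1) = A e1 = (4, -2) in standard coordinates.
Then write this in F-coordinates: solve for y in y_1 e1 + y_2 e2 = (4, -2).
This gives y = (-2, 2), which is column 1 of [phi]_F.

(-2, 2)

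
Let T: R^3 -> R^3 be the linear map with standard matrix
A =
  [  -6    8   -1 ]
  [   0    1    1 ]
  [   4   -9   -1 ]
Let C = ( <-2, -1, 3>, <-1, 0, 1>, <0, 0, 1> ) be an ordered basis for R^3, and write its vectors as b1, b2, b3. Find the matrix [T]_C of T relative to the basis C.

The j-th column of [T]_C is [T(bj)]_C.
T(b1) = A b1 = <1, 2, -2> = -2b1 + 3b2 + b3, so column 1 is <-2, 3, 1>.
Repeating for b2, b3 and assembling the columns gives [[-2, -1, -1], [3, -3, 3], [1, 1, -1]].

[[-2, -1, -1], [3, -3, 3], [1, 1, -1]]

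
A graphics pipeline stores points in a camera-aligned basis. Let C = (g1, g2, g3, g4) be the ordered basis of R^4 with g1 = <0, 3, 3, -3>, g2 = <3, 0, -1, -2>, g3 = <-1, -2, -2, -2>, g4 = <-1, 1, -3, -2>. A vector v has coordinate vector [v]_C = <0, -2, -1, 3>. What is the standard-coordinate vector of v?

By definition v = 0·g1 - 2g2 - g3 + 3g4.
Summing componentwise gives <-8, 5, -5, 0>.

<-8, 5, -5, 0>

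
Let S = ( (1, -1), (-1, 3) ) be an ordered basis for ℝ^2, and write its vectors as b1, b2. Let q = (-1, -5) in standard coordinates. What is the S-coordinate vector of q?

(-4, -3)

We seek scalars with c_1 b1 + c_2 b2 = q; equivalently solve M c = q where the columns of M are b1, b2.
System: c_1 - c_2 = -1, -c_1 + 3c_2 = -5; solving gives c_1 = -4, c_2 = -3.
Check: -4b1 - 3b2 = (-1, -5).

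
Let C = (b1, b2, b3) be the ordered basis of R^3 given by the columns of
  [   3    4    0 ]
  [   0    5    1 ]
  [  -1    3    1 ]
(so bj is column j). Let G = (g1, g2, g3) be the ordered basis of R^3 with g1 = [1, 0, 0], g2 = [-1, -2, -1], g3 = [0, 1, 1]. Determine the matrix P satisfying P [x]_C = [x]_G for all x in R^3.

Column j of P is [bj]_G, since P maps C-coordinates to G-coordinates.
Expressing b1 in G: b1 = 2g1 - g2 - 2g3, so column 1 of P is [2, -1, -2].
Doing the same for each bj gives P = [[2, 2, 0], [-1, -2, 0], [-2, 1, 1]].

[[2, 2, 0], [-1, -2, 0], [-2, 1, 1]]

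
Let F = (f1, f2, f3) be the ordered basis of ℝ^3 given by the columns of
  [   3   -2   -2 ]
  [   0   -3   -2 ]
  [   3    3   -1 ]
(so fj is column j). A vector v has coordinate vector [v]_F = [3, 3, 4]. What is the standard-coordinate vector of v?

The coordinates say v = 3f1 + 3f2 + 4f3; adding the scaled basis vectors gives [-5, -17, 14].

[-5, -17, 14]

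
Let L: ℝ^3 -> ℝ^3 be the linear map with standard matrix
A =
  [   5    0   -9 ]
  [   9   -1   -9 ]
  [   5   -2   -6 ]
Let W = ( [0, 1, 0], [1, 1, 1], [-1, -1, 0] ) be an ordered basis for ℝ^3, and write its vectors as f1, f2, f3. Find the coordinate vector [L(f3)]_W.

Compute L(f3) = A f3 = [-5, -8, -3] in standard coordinates.
Then write this in W-coordinates: solve for y in y_1 f1 + ... + y_3 f3 = [-5, -8, -3].
This gives y = [-3, -3, 2], which is column 3 of [L]_W.

[-3, -3, 2]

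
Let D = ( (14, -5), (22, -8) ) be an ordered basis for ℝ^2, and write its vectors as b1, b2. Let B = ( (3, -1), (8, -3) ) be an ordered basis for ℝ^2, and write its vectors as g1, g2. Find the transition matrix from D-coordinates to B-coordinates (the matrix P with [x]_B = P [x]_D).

[[2, 2], [1, 2]]

Column j of P is [bj]_B, since P maps D-coordinates to B-coordinates.
Expressing b1 in B: b1 = 2g1 + g2, so column 1 of P is (2, 1).
Doing the same for each bj gives P = [[2, 2], [1, 2]].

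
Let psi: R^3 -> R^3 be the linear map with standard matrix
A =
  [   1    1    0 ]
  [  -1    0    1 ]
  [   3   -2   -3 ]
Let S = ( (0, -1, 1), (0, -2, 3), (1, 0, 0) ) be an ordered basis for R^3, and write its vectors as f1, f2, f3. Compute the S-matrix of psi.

With P the matrix whose columns are f1, ..., f3, [psi]_S = P^(-1) A P.
Column by column: psi(f1) = A f1 = (-1, 1, -1); its S-coordinates (-1, 0, -1) give column 1.
Continuing for each basis vector yields [psi]_S = [[-1, 1, -3], [0, -2, 2], [-1, -2, 1]].

[[-1, 1, -3], [0, -2, 2], [-1, -2, 1]]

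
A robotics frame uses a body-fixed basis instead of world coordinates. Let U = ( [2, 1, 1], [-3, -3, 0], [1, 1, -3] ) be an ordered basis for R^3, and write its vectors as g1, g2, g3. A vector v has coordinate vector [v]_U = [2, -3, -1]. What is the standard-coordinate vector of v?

[12, 10, 5]

By definition v = 2g1 - 3g2 - g3.
Summing componentwise gives [12, 10, 5].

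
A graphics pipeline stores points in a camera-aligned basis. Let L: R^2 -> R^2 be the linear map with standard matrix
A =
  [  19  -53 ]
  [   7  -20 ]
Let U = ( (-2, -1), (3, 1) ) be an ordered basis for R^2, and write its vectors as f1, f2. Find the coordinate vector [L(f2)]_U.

(1, 2)

Compute L(f2) = A f2 = (4, 1) in standard coordinates.
Then write this in U-coordinates: solve for y in y_1 f1 + y_2 f2 = (4, 1).
This gives y = (1, 2), which is column 2 of [L]_U.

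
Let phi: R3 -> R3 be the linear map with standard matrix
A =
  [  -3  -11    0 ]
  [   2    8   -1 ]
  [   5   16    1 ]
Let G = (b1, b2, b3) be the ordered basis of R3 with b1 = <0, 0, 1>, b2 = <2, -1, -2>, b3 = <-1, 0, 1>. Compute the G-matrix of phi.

[[1, -3, -1], [1, 2, 3], [2, -1, 3]]

With P the matrix whose columns are b1, ..., b3, [phi]_G = P^(-1) A P.
Column by column: phi(b1) = A b1 = <0, -1, 1>; its G-coordinates <1, 1, 2> give column 1.
Continuing for each basis vector yields [phi]_G = [[1, -3, -1], [1, 2, 3], [2, -1, 3]].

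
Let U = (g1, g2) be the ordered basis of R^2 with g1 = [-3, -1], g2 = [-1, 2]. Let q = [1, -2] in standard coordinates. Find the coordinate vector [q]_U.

[q]_U is the unique c with M c = q, where M has columns g1, g2.
System: -3c_1 - c_2 = 1, -c_1 + 2c_2 = -2; solving gives c_1 = 0, c_2 = -1.
Check: 0·g1 - g2 = [1, -2].

[0, -1]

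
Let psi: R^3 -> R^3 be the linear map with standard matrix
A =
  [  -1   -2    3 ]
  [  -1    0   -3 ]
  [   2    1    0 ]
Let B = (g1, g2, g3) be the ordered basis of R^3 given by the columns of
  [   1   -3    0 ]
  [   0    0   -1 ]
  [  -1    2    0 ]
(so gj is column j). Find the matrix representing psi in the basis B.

Let P have columns g1, ..., g3. Then [psi]_B = P^(-1) A P.
Here det P = -1, so P^(-1) is integer; computing A P first and then P^(-1)(A P) gives [[2, 0, -1], [2, -3, -1], [-2, 3, 0]].

[[2, 0, -1], [2, -3, -1], [-2, 3, 0]]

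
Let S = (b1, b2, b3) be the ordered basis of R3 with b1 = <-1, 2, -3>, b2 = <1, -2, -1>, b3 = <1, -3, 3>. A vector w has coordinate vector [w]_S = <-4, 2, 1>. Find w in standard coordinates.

w = M [w]_S, where M has columns b1, ..., b3.
Carrying out the matrix-vector product, w = <7, -15, 13>.

<7, -15, 13>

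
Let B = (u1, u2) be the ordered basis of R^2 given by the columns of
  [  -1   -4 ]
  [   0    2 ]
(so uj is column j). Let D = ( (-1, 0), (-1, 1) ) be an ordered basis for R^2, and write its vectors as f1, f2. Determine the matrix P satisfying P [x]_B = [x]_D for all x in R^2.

[[1, 2], [0, 2]]

Let M have columns uj and N have columns fj. Then for every x, N [x]_D = x = M [x]_B, so P = N^(-1) M.
Since det N = -1, N^(-1) has integer entries; multiplying gives P = [[1, 2], [0, 2]].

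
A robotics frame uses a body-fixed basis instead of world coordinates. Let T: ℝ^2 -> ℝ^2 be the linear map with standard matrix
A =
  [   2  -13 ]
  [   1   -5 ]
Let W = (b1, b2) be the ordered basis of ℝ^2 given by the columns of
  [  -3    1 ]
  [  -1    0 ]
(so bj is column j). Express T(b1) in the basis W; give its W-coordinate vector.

Column 1 of [T]_W is the W-coordinate vector of T(b1).
In standard coordinates T(b1) = A b1 = <7, 2>.
Converting to W: <7, 2> = -2b1 + b2, so the coordinate vector is <-2, 1>.

<-2, 1>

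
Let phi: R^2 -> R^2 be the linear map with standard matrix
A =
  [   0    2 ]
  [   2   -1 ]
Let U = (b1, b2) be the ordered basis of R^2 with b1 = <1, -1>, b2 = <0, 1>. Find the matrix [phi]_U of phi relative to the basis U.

[[-2, 2], [1, 1]]

Let P have columns b1, b2. Then [phi]_U = P^(-1) A P.
Here det P = 1, so P^(-1) is integer; computing A P first and then P^(-1)(A P) gives [[-2, 2], [1, 1]].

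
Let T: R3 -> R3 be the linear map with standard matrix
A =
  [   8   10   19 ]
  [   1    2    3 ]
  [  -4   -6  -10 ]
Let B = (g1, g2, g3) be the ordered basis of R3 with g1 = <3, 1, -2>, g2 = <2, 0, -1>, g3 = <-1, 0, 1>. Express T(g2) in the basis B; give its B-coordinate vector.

Column 2 of [T]_B is the B-coordinate vector of T(g2).
In standard coordinates T(g2) = A g2 = <-3, -1, 2>.
Converting to B: <-3, -1, 2> = -g1 + 0·g2 + 0·g3, so the coordinate vector is <-1, 0, 0>.

<-1, 0, 0>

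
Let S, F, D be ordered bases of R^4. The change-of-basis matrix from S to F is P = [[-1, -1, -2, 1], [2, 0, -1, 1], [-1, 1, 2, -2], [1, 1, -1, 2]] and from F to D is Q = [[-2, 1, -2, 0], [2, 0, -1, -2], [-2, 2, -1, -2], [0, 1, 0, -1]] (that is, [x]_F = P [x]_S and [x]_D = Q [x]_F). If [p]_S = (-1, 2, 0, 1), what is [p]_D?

First [p]_F = P [p]_S = (0, -1, 1, 3).
Then [p]_D = Q [p]_F = (-3, -7, -9, -4).

(-3, -7, -9, -4)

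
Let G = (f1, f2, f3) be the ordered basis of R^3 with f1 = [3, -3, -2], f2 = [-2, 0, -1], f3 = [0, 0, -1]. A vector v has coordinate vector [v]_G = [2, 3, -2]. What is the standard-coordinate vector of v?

The coordinates say v = 2f1 + 3f2 - 2f3; adding the scaled basis vectors gives [0, -6, -5].

[0, -6, -5]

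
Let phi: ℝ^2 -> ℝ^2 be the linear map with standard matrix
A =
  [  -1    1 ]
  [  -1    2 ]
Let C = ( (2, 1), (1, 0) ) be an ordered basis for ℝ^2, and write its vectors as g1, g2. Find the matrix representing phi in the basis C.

With P the matrix whose columns are g1, g2, [phi]_C = P^(-1) A P.
Column by column: phi(g1) = A g1 = (-1, 0); its C-coordinates (0, -1) give column 1.
Continuing for each basis vector yields [phi]_C = [[0, -1], [-1, 1]].

[[0, -1], [-1, 1]]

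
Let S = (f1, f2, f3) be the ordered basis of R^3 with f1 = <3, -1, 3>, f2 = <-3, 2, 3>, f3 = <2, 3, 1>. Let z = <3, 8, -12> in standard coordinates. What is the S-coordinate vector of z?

<-3, -2, 3>

We seek scalars with c_1 f1 + ... + c_3 f3 = z; equivalently solve M c = z where the columns of M are f1, ..., f3.
Solving this 3x3 system gives c = (-3, -2, 3).
Check: -3f1 - 2f2 + 3f3 = <3, 8, -12>.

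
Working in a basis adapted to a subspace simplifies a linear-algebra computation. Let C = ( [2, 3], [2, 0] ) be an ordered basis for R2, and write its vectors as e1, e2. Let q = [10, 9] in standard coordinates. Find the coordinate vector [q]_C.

[3, 2]

[q]_C is the unique c with M c = q, where M has columns e1, e2.
System: 2c_1 + 2c_2 = 10, 3c_1 + 0c_2 = 9; solving gives c_1 = 3, c_2 = 2.
Check: 3e1 + 2e2 = [10, 9].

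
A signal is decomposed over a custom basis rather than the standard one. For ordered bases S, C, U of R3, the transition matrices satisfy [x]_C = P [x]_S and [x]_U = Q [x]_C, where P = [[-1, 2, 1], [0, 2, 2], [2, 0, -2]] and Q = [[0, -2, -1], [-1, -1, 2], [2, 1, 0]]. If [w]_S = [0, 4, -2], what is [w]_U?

Apply P to get C-coordinates [6, 4, 4], then Q to get U-coordinates.
The result is [w]_U = [-12, -2, 16].

[-12, -2, 16]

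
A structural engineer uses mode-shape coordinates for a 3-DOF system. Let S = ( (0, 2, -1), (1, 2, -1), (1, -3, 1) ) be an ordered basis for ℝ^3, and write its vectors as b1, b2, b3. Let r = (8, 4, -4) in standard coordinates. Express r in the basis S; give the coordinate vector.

We seek scalars with c_1 b1 + ... + c_3 b3 = r; equivalently solve M c = r where the columns of M are b1, ..., b3.
Solving this 3x3 system gives c = (4, 4, 4).
Check: 4b1 + 4b2 + 4b3 = (8, 4, -4).

(4, 4, 4)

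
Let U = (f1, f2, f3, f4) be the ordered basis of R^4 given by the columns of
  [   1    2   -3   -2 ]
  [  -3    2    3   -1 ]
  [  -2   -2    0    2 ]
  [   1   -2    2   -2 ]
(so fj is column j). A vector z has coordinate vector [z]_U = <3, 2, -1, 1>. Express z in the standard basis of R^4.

<8, -9, -8, -5>

z = M [z]_U, where M has columns f1, ..., f4.
Carrying out the matrix-vector product, z = <8, -9, -8, -5>.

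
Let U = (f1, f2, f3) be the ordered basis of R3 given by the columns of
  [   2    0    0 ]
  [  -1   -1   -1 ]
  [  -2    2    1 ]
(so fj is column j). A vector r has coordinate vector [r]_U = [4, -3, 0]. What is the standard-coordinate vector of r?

r = M [r]_U, where M has columns f1, ..., f3.
Carrying out the matrix-vector product, r = [8, -1, -14].

[8, -1, -14]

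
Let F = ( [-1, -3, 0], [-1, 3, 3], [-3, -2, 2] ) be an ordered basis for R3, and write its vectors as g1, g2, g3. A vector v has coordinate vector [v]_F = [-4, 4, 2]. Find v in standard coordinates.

[-6, 20, 16]

v = M [v]_F, where M has columns g1, ..., g3.
Carrying out the matrix-vector product, v = [-6, 20, 16].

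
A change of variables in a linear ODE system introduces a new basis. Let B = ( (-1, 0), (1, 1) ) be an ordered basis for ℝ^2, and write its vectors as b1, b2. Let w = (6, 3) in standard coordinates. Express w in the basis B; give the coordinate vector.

Write w = c_1 b1 + c_2 b2 and solve for the c_i.
System: -c_1 + c_2 = 6, 0c_1 + c_2 = 3; solving gives c_1 = -3, c_2 = 3.
Check: -3b1 + 3b2 = (6, 3).

(-3, 3)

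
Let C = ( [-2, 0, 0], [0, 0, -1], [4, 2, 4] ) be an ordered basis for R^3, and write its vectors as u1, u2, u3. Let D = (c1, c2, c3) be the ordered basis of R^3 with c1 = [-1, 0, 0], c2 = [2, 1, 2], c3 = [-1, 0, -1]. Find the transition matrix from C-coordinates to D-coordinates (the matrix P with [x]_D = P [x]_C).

Column j of P is [uj]_D, since P maps C-coordinates to D-coordinates.
Expressing u1 in D: u1 = 2c1 + 0·c2 + 0·c3, so column 1 of P is [2, 0, 0].
Doing the same for each uj gives P = [[2, -1, 0], [0, 0, 2], [0, 1, 0]].

[[2, -1, 0], [0, 0, 2], [0, 1, 0]]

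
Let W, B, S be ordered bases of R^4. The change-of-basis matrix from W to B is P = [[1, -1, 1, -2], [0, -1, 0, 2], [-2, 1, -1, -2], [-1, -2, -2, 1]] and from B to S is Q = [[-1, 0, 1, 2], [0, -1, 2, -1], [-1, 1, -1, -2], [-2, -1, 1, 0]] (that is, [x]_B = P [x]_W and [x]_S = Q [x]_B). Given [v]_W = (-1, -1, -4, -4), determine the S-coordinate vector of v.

Composing the changes, [v]_S = Q P [v]_W.
Q P = [[-5, -2, -6, 2], [-3, 5, 0, -7], [3, 3, 4, 4], [-4, 4, -3, 0]]; applying this to (-1, -1, -4, -4) gives (23, 26, -38, 12).

(23, 26, -38, 12)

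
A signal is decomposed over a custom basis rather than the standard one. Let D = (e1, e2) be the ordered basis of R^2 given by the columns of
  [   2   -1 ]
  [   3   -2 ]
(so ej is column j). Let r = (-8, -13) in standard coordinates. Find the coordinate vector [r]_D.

(-3, 2)

We seek scalars with c_1 e1 + c_2 e2 = r; equivalently solve M c = r where the columns of M are e1, e2.
System: 2c_1 - c_2 = -8, 3c_1 - 2c_2 = -13; solving gives c_1 = -3, c_2 = 2.
Check: -3e1 + 2e2 = (-8, -13).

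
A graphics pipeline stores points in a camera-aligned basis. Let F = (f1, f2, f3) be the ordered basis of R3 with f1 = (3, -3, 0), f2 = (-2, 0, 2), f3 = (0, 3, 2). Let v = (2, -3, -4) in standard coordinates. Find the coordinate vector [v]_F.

(0, -1, -1)

Write v = c_1 f1 + ... + c_3 f3 and solve for the c_i.
Row-reducing the augmented matrix [M | v] gives c = (0, -1, -1).
Check: 0·f1 - f2 - f3 = (2, -3, -4).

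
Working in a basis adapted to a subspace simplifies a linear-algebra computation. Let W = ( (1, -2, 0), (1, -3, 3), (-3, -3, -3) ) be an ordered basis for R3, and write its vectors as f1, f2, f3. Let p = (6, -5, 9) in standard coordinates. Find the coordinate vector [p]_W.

We seek scalars with c_1 f1 + ... + c_3 f3 = p; equivalently solve M c = p where the columns of M are f1, ..., f3.
Gaussian elimination on [M | p] yields c = (1, 2, -1).
Check: f1 + 2f2 - f3 = (6, -5, 9).

(1, 2, -1)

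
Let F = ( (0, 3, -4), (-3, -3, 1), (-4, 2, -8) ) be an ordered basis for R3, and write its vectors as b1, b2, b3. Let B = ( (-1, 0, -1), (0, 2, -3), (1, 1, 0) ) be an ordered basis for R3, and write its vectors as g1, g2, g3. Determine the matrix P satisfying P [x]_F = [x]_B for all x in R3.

Column j of P is [bj]_B, since P maps F-coordinates to B-coordinates.
Expressing b1 in B: b1 = g1 + g2 + g3, so column 1 of P is (1, 1, 1).
Doing the same for each bj gives P = [[1, 2, 2], [1, -1, 2], [1, -1, -2]].

[[1, 2, 2], [1, -1, 2], [1, -1, -2]]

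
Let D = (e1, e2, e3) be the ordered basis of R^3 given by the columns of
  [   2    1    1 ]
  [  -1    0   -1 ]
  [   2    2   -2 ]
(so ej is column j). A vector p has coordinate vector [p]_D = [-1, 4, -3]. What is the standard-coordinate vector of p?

p = M [p]_D, where M has columns e1, ..., e3.
Carrying out the matrix-vector product, p = [-1, 4, 12].

[-1, 4, 12]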